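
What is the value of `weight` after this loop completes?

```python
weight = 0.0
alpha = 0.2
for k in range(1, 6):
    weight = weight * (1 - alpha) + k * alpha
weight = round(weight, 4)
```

Moving average with lr=0.2
`weight` takes the values: 0.0 → 0.2 → 0.56 → 1.048 → 1.6384 → 2.31072 → 2.3107

Answer: 2.3107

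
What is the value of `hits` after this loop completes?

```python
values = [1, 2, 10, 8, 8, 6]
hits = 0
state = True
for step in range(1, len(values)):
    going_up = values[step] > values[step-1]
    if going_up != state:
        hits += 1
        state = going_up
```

Count direction changes in [1, 2, 10, 8, 8, 6]
`hits` takes the values: 0 → 1

Answer: 1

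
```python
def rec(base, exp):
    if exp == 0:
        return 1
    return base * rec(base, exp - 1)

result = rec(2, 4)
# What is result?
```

rec(2, 4) = 2 * 2 * 2 * 2 = 16

Answer: 16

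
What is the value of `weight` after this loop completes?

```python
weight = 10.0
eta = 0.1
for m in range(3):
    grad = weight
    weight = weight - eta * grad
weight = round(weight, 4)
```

Gradient descent: w = 10.0 * (1 - 0.1)^3
`weight` takes the values: 10.0 → 9.0 → 8.1 → 7.29

Answer: 7.29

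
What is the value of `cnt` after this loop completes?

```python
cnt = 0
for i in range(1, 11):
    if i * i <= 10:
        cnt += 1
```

Count numbers where i² ≤ 10
`cnt` takes the values: 0 → 1 → 2 → 3

Answer: 3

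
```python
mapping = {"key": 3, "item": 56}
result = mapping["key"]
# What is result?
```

Trace:
`mapping = {"key": 3, "item": 56}` → mapping = {'key': 3, 'item': 56}
`result = mapping["key"]` → result = 3
So result = 3

Answer: 3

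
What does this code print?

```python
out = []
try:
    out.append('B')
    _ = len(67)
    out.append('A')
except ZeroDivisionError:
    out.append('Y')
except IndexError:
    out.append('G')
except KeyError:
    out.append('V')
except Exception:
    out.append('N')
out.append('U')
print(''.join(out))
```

Execution trace: 'B' (try body) → 'N' (except Exception) → 'U' (after the try/except). Output: BNU

Answer: BNU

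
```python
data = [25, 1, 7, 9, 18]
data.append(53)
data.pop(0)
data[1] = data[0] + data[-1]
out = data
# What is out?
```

Trace:
`data = [25, 1, 7, 9, 18]` → data = [25, 1, 7, 9, 18]
`data.append(53)` → data = [25, 1, 7, 9, 18, 53]
`data.pop(0)` → data = [1, 7, 9, 18, 53]
`data[1] = data[0] + data[-1]` → data = [1, 54, 9, 18, 53]
`out = data` → out = [1, 54, 9, 18, 53]
So out = [1, 54, 9, 18, 53]

Answer: [1, 54, 9, 18, 53]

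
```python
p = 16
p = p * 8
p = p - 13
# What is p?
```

Trace:
`p = 16` → p = 16
`p = p * 8` → p = 128
`p = p - 13` → p = 115
So p = 115

Answer: 115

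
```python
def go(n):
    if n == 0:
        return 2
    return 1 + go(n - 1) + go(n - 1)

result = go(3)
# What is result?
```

go(n) = 1 + 2·go(n-1), go(0)=2. Closed form: (2+1)·2^3 - 1 = 23.

Answer: 23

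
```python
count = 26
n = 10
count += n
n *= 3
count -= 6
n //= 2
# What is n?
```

Trace:
`count = 26` → count = 26
`n = 10` → n = 10
`count += n` → count = 36
`n *= 3` → n = 30
`count -= 6` → count = 30
`n //= 2` → n = 15
So n = 15

Answer: 15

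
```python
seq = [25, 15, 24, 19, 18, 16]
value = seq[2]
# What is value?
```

Trace:
`seq = [25, 15, 24, 19, 18, 16]` → seq = [25, 15, 24, 19, 18, 16]
`value = seq[2]` → value = 24
So value = 24

Answer: 24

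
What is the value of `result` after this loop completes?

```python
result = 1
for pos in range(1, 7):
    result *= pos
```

6! = 720
`result` takes the values: 1 → 2 → 6 → 24 → 120 → 720

Answer: 720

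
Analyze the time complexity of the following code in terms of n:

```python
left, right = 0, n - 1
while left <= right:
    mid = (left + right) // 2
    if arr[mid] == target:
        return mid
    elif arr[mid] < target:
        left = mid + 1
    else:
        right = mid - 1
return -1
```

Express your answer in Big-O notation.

This is Binary search in a sorted array. Time complexity: O(log n).

Answer: O(log n)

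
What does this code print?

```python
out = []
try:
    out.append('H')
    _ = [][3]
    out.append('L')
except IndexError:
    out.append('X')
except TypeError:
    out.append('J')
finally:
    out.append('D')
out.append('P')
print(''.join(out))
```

Execution trace: 'H' (try body) → 'X' (except IndexError) → 'D' (finally) → 'P' (after the try/except). Output: HXDP

Answer: HXDP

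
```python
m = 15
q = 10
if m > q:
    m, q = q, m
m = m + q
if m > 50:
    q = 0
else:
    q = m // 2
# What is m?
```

Trace:
`m = 15` → m = 15
`q = 10` → q = 10
`if m > q: ...` → m > q is True → m = 10; q = 15
`m = m + q` → m = 25
`if m > 50: ...` → m > 50 is False, take else branch → q = 12
So m = 25

Answer: 25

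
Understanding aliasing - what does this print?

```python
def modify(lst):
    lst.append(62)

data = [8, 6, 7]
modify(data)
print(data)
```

Key concept: function modifies passed list.
Step by step:
`data = [8, 6, 7]` → data = [8, 6, 7]
`modify(data)` → data = [8, 6, 7, 62]
`print(data)` → prints [8, 6, 7, 62]

Answer: [8, 6, 7, 62]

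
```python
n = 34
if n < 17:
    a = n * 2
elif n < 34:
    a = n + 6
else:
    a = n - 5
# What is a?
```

Trace:
`n = 34` → n = 34
`if n < 17: ...` → n < 17 is False, n < 34 is False, take else branch → a = 29
So a = 29

Answer: 29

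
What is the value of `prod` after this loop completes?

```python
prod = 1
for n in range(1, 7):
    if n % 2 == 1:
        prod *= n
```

Product of odd numbers 1 to 6
`prod` takes the values: 1 → 3 → 15

Answer: 15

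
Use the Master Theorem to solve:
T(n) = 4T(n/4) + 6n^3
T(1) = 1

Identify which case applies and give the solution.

a=4, b=4, f(n)=6n^3. log_4(4) = 1. Since c=3 > 1 and the regularity condition holds (4(n/4)^3 = (4/4^3)n^3 with 4/4^3 < 1), Case 3 applies: T(n) = Θ(f(n)) = O(n^3).

Answer: O(n^3) - Case 3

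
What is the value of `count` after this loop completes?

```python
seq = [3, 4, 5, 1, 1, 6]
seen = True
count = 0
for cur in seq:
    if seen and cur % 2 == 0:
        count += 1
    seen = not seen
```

Count even values at even positions
`count` takes the values: 0

Answer: 0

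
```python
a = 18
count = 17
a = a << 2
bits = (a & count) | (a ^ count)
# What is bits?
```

Trace:
`a = 18` → a = 18
`count = 17` → count = 17
`a = a << 2` → a = 72
`bits = (a & count) | (a ^ count)` → bits = 89
So bits = 89

Answer: 89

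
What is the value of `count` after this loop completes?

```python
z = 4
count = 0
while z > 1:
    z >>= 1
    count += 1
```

Count right shifts until 1
`count` takes the values: 0 → 1 → 2

Answer: 2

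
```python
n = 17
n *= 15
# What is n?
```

Trace:
`n = 17` → n = 17
`n *= 15` → n = 255
So n = 255

Answer: 255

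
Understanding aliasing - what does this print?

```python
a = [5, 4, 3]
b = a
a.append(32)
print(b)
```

Key concept: basic list aliasing.
Step by step:
`a = [5, 4, 3]` → a = [5, 4, 3]
`b = a` → b = [5, 4, 3] (same object as a)
`a.append(32)` → a = [5, 4, 3, 32] (same object as b); b = [5, 4, 3, 32] (same object as a)
`print(b)` → prints [5, 4, 3, 32]

Answer: [5, 4, 3, 32]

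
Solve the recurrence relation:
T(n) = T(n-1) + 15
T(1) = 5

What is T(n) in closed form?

Unrolling: T(n) = T(1) + 15·(n-1) = 5 + 15(n-1) = 15n - 10.

Answer: T(n) = 15n - 10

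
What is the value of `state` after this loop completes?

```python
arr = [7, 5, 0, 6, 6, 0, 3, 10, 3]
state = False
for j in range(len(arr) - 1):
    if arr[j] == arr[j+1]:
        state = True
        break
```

Check consecutive duplicates in [7, 5, 0, 6, 6, 0, 3, 10, 3]
`state` takes the values: False → True

Answer: True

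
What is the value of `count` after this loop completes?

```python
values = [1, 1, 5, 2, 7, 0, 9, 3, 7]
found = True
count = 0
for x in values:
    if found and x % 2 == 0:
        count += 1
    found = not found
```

Count even values at even positions
`count` takes the values: 0

Answer: 0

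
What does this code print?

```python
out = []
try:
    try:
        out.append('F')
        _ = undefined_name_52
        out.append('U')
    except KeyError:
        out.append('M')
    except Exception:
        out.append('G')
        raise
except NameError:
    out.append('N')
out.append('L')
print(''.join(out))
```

Execution trace: 'F' (inner try body) → 'G' (inner except Exception) → 'N' (outer except NameError) → 'L' (after the try/except). Output: FGNL

Answer: FGNL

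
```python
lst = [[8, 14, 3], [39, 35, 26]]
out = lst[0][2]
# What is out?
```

Trace:
`lst = [[8, 14, 3], [39, 35, 26]]` → lst = [[8, 14, 3], [39, 35, 26]]
`out = lst[0][2]` → out = 3
So out = 3

Answer: 3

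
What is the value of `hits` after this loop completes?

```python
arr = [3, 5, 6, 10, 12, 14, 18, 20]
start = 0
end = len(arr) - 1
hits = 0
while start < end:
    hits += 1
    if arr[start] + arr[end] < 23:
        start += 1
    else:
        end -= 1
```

Steps to find pair summing to 23
`hits` takes the values: 0 → 1 → 2 → 3 → 4 → 5 → 6 → 7

Answer: 7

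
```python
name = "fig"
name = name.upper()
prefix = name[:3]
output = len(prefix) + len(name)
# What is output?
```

Trace:
`name = "fig"` → name = 'fig'
`name = name.upper()` → name = 'FIG'
`prefix = name[:3]` → prefix = 'FIG'
`output = len(prefix) + len(name)` → output = 6
So output = 6

Answer: 6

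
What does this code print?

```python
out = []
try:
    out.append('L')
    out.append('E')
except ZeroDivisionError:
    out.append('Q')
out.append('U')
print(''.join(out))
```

Execution trace: 'L' (try body) → 'E' (try body, no exception) → 'U' (after the try/except). Output: LEU

Answer: LEU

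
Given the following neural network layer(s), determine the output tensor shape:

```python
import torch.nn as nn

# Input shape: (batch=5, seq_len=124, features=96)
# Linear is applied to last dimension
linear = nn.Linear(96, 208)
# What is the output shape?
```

Input: (5, 124, 96) -> Output: (5, 124, 208)

Answer: (5, 124, 208)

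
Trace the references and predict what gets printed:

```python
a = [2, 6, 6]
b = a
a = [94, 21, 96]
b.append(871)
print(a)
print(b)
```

Key concept: rebinding vs mutation: a is rebound to a new list, b still points at the original.
Step by step:
`a = [2, 6, 6]` → a = [2, 6, 6]
`b = a` → b = [2, 6, 6] (same object as a)
`a = [94, 21, 96]` → a = [94, 21, 96]
`b.append(871)` → b = [2, 6, 6, 871]
`print(a)` → prints [94, 21, 96]
`print(b)` → prints [2, 6, 6, 871]

Answer:
[94, 21, 96]
[2, 6, 6, 871]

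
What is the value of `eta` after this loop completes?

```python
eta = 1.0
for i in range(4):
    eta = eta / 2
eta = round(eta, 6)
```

Halving LR 4 times: 1 / 2^4
`eta` takes the values: 1.0 → 0.5 → 0.25 → 0.125 → 0.0625

Answer: 0.0625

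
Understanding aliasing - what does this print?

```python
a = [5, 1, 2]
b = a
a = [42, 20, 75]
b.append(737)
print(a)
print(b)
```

Key concept: rebinding vs mutation: a is rebound to a new list, b still points at the original.
Step by step:
`a = [5, 1, 2]` → a = [5, 1, 2]
`b = a` → b = [5, 1, 2] (same object as a)
`a = [42, 20, 75]` → a = [42, 20, 75]
`b.append(737)` → b = [5, 1, 2, 737]
`print(a)` → prints [42, 20, 75]
`print(b)` → prints [5, 1, 2, 737]

Answer:
[42, 20, 75]
[5, 1, 2, 737]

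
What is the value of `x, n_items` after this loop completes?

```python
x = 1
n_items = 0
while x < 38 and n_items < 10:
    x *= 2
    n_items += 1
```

Double until >= 38 or 10 iterations
`x, n_items` takes the values: (1, 0) → (2, 0) → (2, 1) → (4, 1) → (4, 2) → (8, 2) → (8, 3) → (16, 3) → (16, 4) → (32, 4) → (32, 5) → (64, 5) → (64, 6)

Answer: 64, 6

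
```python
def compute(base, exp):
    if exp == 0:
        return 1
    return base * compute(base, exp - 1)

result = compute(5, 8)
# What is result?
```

compute(5, 8) = 5 * 5 * 5 * 5 * 5 * 5 * 5 * 5 = 390625

Answer: 390625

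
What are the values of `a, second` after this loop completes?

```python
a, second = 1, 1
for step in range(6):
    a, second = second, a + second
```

Fibonacci: after 6 iterations
`a, second` takes the values: (1, 1) → (1, 2) → (2, 3) → (3, 5) → (5, 8) → (8, 13) → (13, 21)

Answer: 13, 21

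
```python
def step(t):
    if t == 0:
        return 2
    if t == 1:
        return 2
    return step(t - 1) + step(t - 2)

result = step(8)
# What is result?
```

Build up from base cases: step(0)=2, step(1)=2, step(2)=4, step(3)=6, step(4)=10, step(5)=16, step(6)=26, ..., step(8)=68

Answer: 68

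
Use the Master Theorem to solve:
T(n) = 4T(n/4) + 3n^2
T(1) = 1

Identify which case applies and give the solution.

a=4, b=4, f(n)=3n^2. log_4(4) = 1. Since c=2 > 1 and the regularity condition holds (4(n/4)^2 = (4/4^2)n^2 with 4/4^2 < 1), Case 3 applies: T(n) = Θ(f(n)) = O(n^2).

Answer: O(n^2) - Case 3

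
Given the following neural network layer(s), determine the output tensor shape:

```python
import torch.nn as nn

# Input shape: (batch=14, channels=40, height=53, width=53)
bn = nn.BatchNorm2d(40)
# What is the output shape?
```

Input: (14, 40, 53, 53) -> Output: (14, 40, 53, 53)

Answer: (14, 40, 53, 53)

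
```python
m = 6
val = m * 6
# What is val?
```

Trace:
`m = 6` → m = 6
`val = m * 6` → val = 36
So val = 36

Answer: 36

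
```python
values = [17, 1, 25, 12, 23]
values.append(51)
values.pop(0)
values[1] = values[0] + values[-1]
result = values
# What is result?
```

Trace:
`values = [17, 1, 25, 12, 23]` → values = [17, 1, 25, 12, 23]
`values.append(51)` → values = [17, 1, 25, 12, 23, 51]
`values.pop(0)` → values = [1, 25, 12, 23, 51]
`values[1] = values[0] + values[-1]` → values = [1, 52, 12, 23, 51]
`result = values` → result = [1, 52, 12, 23, 51]
So result = [1, 52, 12, 23, 51]

Answer: [1, 52, 12, 23, 51]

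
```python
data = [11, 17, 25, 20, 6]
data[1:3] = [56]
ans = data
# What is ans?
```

Trace:
`data = [11, 17, 25, 20, 6]` → data = [11, 17, 25, 20, 6]
`data[1:3] = [56]` → data = [11, 56, 20, 6]
`ans = data` → ans = [11, 56, 20, 6]
So ans = [11, 56, 20, 6]

Answer: [11, 56, 20, 6]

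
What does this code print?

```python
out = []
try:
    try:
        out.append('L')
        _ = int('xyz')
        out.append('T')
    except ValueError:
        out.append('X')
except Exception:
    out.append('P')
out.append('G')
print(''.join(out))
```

Execution trace: 'L' (inner try body) → 'X' (inner except ValueError) → 'G' (after the try/except). Output: LXG

Answer: LXG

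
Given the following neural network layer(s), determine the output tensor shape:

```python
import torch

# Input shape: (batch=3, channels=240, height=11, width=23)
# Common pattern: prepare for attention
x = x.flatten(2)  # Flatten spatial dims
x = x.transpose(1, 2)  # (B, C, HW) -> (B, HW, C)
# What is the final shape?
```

Input: (3, 240, 11, 23) -> after flatten(2): (3, 240, 253) -> Output: (3, 253, 240)

Answer: (3, 253, 240)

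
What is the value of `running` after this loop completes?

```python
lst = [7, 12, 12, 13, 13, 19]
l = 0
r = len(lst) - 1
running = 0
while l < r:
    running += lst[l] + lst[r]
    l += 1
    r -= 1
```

Sum of pairs from ends
`running` takes the values: 0 → 26 → 51 → 76

Answer: 76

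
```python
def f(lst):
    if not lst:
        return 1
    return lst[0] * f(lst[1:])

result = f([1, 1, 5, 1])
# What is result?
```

Product over [1, 1, 5, 1] = 1 * 1 * 5 * 1 = 5

Answer: 5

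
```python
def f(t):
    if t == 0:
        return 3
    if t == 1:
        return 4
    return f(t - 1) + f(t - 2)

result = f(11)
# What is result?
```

Build up from base cases: f(0)=3, f(1)=4, f(2)=7, f(3)=11, f(4)=18, f(5)=29, f(6)=47, ..., f(11)=521

Answer: 521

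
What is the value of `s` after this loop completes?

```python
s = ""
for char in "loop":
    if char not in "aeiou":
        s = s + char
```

Remove vowels from 'loop'
`s` takes the values: "" → "l" → "lp"

Answer: "lp"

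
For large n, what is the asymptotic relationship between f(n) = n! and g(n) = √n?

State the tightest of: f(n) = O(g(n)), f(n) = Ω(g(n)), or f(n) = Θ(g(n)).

n! vs √n: f(n) = Ω(g(n)) but not O(g(n)) — n! grows strictly faster than √n.

Answer: f(n) = Ω(g(n)) but not O(g(n)) — n! grows strictly faster than √n.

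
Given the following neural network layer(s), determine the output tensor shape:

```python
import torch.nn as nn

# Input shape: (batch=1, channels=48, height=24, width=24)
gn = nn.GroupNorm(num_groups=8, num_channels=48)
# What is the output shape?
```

Input: (1, 48, 24, 24) -> Output: (1, 48, 24, 24)

Answer: (1, 48, 24, 24)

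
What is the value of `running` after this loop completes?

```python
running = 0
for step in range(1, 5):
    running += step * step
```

Sum of squares 1² to 4² = 30
`running` takes the values: 0 → 1 → 5 → 14 → 30

Answer: 30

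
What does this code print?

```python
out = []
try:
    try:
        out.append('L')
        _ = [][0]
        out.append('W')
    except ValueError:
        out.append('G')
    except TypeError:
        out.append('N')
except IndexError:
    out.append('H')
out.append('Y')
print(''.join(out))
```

Execution trace: 'L' (try body) → 'H' (outer except IndexError) → 'Y' (after the try/except). Output: LHY

Answer: LHY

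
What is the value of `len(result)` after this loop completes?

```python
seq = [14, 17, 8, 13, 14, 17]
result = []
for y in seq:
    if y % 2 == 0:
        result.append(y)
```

Count even numbers in [14, 17, 8, 13, 14, 17]
`result` takes the values: [] → [14] → [14, 8] → [14, 8, 14]
So `len(result)` = 3

Answer: 3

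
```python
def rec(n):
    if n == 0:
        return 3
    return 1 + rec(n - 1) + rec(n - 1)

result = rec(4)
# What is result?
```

rec(n) = 1 + 2·rec(n-1), rec(0)=3. Closed form: (3+1)·2^4 - 1 = 63.

Answer: 63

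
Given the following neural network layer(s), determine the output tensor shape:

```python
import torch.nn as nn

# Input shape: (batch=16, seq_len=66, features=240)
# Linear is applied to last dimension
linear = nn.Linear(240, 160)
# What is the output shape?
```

Input: (16, 66, 240) -> Output: (16, 66, 160)

Answer: (16, 66, 160)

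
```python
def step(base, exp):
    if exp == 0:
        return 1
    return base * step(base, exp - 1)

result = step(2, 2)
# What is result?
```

step(2, 2) = 2 * 2 = 4

Answer: 4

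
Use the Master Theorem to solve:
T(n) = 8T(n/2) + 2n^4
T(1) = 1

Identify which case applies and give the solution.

a=8, b=2, f(n)=2n^4. log_2(8) = 3. Since c=4 > 3 and the regularity condition holds (8(n/2)^4 = (8/2^4)n^4 with 8/2^4 < 1), Case 3 applies: T(n) = Θ(f(n)) = O(n^4).

Answer: O(n^4) - Case 3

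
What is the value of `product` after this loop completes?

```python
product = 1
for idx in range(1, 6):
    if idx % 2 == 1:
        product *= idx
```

Product of odd numbers 1 to 5
`product` takes the values: 1 → 3 → 15

Answer: 15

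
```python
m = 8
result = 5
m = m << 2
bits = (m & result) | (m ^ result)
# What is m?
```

Trace:
`m = 8` → m = 8
`result = 5` → result = 5
`m = m << 2` → m = 32
`bits = (m & result) | (m ^ result)` → bits = 37
So m = 32

Answer: 32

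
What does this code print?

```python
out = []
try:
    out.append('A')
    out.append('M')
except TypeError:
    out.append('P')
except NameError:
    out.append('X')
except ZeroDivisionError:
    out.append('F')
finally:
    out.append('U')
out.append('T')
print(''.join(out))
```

Execution trace: 'A' (try body) → 'M' (try body, no exception) → 'U' (finally) → 'T' (after the try/except). Output: AMUT

Answer: AMUT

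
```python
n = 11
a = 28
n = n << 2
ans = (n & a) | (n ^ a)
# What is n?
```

Trace:
`n = 11` → n = 11
`a = 28` → a = 28
`n = n << 2` → n = 44
`ans = (n & a) | (n ^ a)` → ans = 60
So n = 44

Answer: 44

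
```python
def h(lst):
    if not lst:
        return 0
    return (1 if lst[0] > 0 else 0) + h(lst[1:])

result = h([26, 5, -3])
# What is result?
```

Count of positive elements in [26, 5, -3] = 2

Answer: 2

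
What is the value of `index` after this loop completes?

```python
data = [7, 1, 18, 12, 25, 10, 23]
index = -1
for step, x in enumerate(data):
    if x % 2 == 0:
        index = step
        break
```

First even number index in [7, 1, 18, 12, 25, 10, 23]
`index` takes the values: -1 → 2

Answer: 2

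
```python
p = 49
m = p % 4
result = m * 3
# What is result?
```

Trace:
`p = 49` → p = 49
`m = p % 4` → m = 1
`result = m * 3` → result = 3
So result = 3

Answer: 3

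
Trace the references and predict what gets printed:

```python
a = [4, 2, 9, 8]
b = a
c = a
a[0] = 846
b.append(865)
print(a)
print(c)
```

Key concept: multiple aliases.
Step by step:
`a = [4, 2, 9, 8]` → a = [4, 2, 9, 8]
`b = a` → b = [4, 2, 9, 8] (same object as a)
`c = a` → c = [4, 2, 9, 8] (same object as a, b)
`a[0] = 846` → a = [846, 2, 9, 8] (same object as b, c); b = [846, 2, 9, 8] (same object as a, c); c = [846, 2, 9, 8] (same object as a, b)
`b.append(865)` → a = [846, 2, 9, 8, 865] (same object as b, c); b = [846, 2, 9, 8, 865] (same object as a, c); c = [846, 2, 9, 8, 865] (same object as a, b)
`print(a)` → prints [846, 2, 9, 8, 865]
`print(c)` → prints [846, 2, 9, 8, 865]

Answer:
[846, 2, 9, 8, 865]
[846, 2, 9, 8, 865]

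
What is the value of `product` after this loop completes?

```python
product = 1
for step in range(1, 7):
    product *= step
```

6! = 720
`product` takes the values: 1 → 2 → 6 → 24 → 120 → 720

Answer: 720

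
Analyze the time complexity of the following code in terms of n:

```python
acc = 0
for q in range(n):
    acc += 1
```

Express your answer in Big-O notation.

Each loop level contributes: n. Multiplying the contributions gives O(n).

Answer: O(n)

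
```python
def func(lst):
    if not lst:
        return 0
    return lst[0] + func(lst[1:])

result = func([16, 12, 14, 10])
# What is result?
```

16 + 12 + 14 + 10 + 0 = 52

Answer: 52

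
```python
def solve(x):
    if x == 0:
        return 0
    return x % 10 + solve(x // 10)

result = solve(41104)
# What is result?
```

Sum of digits of 41104: 4 + 0 + 1 + 1 + 4 = 10

Answer: 10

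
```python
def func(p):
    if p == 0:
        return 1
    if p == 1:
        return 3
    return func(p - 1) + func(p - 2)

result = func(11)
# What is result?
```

Build up from base cases: func(0)=1, func(1)=3, func(2)=4, func(3)=7, func(4)=11, func(5)=18, func(6)=29, ..., func(11)=322

Answer: 322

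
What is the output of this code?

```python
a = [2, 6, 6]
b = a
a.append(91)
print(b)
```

Key concept: basic list aliasing.
Step by step:
`a = [2, 6, 6]` → a = [2, 6, 6]
`b = a` → b = [2, 6, 6] (same object as a)
`a.append(91)` → a = [2, 6, 6, 91] (same object as b); b = [2, 6, 6, 91] (same object as a)
`print(b)` → prints [2, 6, 6, 91]

Answer: [2, 6, 6, 91]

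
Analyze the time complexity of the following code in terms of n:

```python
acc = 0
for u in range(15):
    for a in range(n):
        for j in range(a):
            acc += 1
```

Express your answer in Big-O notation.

Each loop level contributes: 1 × n × n. Multiplying the contributions gives O(n^2).

Answer: O(n^2)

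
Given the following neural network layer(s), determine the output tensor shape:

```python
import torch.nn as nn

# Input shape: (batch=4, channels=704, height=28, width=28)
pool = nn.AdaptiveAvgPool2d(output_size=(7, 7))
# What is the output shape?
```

Input: (4, 704, 28, 28) -> Output: (4, 704, 7, 7)

Answer: (4, 704, 7, 7)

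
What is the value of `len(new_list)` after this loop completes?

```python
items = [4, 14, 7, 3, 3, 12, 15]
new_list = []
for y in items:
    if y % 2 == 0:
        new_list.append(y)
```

Count even numbers in [4, 14, 7, 3, 3, 12, 15]
`new_list` takes the values: [] → [4] → [4, 14] → [4, 14, 12]
So `len(new_list)` = 3

Answer: 3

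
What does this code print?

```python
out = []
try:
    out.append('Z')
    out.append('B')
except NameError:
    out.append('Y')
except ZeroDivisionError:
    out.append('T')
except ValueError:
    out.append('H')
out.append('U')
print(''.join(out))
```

Execution trace: 'Z' (try body) → 'B' (try body, no exception) → 'U' (after the try/except). Output: ZBU

Answer: ZBU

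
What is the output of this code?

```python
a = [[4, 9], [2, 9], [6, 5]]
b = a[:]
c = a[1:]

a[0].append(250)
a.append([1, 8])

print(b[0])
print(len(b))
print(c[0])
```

Key concept: slice with nested mutation.
Step by step:
`a = [[4, 9], [2, 9], [6, 5]]` → a = [[4, 9], [2, 9], [6, 5]]
`b = a[:]` → b = [[4, 9], [2, 9], [6, 5]]
`c = a[1:]` → c = [[2, 9], [6, 5]]
`a[0].append(250)` → a = [[4, 9, 250], [2, 9], [6, 5]]; b = [[4, 9, 250], [2, 9], [6, 5]]
`a.append([1, 8])` → a = [[4, 9, 250], [2, 9], [6, 5], [1, 8]]
`print(b[0])` → prints [4, 9, 250]
`print(len(b))` → prints 3
`print(c[0])` → prints [2, 9]

Answer:
[4, 9, 250]
3
[2, 9]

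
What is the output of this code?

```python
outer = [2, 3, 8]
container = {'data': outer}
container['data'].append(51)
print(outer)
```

Key concept: dict holds reference to list.
Step by step:
`outer = [2, 3, 8]` → outer = [2, 3, 8]
`container = {'data': outer}` → container = {'data': [2, 3, 8]}
`container['data'].append(51)` → outer = [2, 3, 8, 51]; container = {'data': [2, 3, 8, 51]}
`print(outer)` → prints [2, 3, 8, 51]

Answer: [2, 3, 8, 51]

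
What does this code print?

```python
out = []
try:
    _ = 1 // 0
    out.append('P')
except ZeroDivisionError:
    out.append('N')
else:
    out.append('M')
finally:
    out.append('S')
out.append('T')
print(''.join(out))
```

Execution trace: 'N' (except ZeroDivisionError) → 'S' (finally) → 'T' (after the try/except). Output: NST

Answer: NST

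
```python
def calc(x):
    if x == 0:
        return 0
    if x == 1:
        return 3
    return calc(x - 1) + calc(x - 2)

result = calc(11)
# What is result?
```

Build up from base cases: calc(0)=0, calc(1)=3, calc(2)=3, calc(3)=6, calc(4)=9, calc(5)=15, calc(6)=24, ..., calc(11)=267

Answer: 267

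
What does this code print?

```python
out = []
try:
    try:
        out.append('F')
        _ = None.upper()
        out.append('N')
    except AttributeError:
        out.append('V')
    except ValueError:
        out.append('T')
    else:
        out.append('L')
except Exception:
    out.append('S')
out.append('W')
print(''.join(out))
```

Execution trace: 'F' (inner try body) → 'V' (inner except AttributeError) → 'W' (after the try/except). Output: FVW

Answer: FVW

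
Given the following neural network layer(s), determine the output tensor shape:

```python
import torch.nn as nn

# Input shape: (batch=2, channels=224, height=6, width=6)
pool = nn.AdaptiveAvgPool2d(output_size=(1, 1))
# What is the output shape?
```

Input: (2, 224, 6, 6) -> Output: (2, 224, 1, 1)

Answer: (2, 224, 1, 1)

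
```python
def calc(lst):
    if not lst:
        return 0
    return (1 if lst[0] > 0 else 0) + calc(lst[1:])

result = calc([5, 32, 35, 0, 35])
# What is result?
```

Count of positive elements in [5, 32, 35, 0, 35] = 4

Answer: 4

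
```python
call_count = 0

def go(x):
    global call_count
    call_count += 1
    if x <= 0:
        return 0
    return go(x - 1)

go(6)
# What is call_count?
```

Linear recursion stepping by 1: 7 calls from x=6 down to ≤0.

Answer: 7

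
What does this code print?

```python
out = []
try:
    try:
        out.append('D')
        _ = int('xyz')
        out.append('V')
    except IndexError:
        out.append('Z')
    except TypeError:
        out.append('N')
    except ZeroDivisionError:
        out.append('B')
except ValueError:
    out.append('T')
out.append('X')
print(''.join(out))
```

Execution trace: 'D' (try body) → 'T' (outer except ValueError) → 'X' (after the try/except). Output: DTX

Answer: DTX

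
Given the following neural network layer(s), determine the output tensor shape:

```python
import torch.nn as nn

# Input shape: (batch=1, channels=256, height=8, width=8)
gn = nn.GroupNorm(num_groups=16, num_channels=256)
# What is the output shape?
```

Input: (1, 256, 8, 8) -> Output: (1, 256, 8, 8)

Answer: (1, 256, 8, 8)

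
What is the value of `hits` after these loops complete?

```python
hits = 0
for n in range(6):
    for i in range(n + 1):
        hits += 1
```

Triangle: 1 + 2 + ... + 6
`hits` takes the values: 0 → 1 → 2 → 3 → 4 → 5 → 6 → 7 → 8 → 9 → 10 → 11 → 12 → 13 → 14 → 15 → 16 → 17 → 18 → 19 → 20 → 21

Answer: 21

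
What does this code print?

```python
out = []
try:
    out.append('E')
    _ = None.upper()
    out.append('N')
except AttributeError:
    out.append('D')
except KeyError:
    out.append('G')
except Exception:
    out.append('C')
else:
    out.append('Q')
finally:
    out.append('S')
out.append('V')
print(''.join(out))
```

Execution trace: 'E' (try body) → 'D' (except AttributeError) → 'S' (finally) → 'V' (after the try/except). Output: EDSV

Answer: EDSV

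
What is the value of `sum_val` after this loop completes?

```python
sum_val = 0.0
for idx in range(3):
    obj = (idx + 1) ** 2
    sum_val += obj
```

Sum of squared losses 1² + 2² + ... + 3²
`sum_val` takes the values: 0.0 → 1.0 → 5.0 → 14.0

Answer: 14.0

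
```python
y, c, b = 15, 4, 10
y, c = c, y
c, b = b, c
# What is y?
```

Trace:
`y, c, b = 15, 4, 10` → y = 15; c = 4; b = 10
`y, c = c, y` → y = 4; c = 15
`c, b = b, c` → c = 10; b = 15
So y = 4

Answer: 4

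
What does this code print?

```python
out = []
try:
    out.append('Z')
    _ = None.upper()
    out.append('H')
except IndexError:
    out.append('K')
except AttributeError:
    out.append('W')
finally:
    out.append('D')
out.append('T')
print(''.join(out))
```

Execution trace: 'Z' (try body) → 'W' (except AttributeError) → 'D' (finally) → 'T' (after the try/except). Output: ZWDT

Answer: ZWDT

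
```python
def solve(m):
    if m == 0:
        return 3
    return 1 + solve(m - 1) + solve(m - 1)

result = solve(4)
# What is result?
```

solve(m) = 1 + 2·solve(m-1), solve(0)=3. Closed form: (3+1)·2^4 - 1 = 63.

Answer: 63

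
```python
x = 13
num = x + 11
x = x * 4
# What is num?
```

Trace:
`x = 13` → x = 13
`num = x + 11` → num = 24
`x = x * 4` → x = 52
So num = 24

Answer: 24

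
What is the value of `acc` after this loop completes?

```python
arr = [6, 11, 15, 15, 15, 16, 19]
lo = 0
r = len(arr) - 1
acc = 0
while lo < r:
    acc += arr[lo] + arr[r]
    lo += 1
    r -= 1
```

Sum of pairs from ends
`acc` takes the values: 0 → 25 → 52 → 82

Answer: 82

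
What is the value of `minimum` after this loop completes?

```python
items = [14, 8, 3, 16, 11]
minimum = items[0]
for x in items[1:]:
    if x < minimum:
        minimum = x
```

Minimum of [14, 8, 3, 16, 11]
`minimum` takes the values: 14 → 8 → 3

Answer: 3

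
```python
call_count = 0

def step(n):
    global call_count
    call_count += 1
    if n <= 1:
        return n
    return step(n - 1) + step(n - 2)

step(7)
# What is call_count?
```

Calls(n) = 1 + Calls(n-1) + Calls(n-2); Calls(0)=Calls(1)=1. For n=7 this gives 41.

Answer: 41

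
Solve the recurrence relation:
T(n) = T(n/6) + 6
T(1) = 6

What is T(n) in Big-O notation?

Each step divides n by 6 and adds 6. After log_6(n) steps we reach T(1)=6. So T(n) = 6·log_6(n) + 6 = O(log n).

Answer: O(log n)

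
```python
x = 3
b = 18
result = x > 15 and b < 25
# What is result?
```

Trace:
`x = 3` → x = 3
`b = 18` → b = 18
`result = x > 15 and b < 25` → result = False
So result = False

Answer: False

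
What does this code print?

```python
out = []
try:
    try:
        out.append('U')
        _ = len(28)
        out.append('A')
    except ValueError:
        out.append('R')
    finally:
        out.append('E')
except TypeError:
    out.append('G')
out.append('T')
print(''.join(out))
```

Execution trace: 'U' (try body) → 'E' (finally) → 'G' (outer except TypeError) → 'T' (after the try/except). Output: UEGT

Answer: UEGT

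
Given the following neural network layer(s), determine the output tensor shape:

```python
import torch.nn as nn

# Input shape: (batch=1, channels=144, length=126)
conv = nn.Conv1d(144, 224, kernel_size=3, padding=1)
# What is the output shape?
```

Input: (1, 144, 126) -> Output: (1, 224, 126)

Answer: (1, 224, 126)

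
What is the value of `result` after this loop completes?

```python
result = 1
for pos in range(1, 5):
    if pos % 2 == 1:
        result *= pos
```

Product of odd numbers 1 to 4
`result` takes the values: 1 → 3

Answer: 3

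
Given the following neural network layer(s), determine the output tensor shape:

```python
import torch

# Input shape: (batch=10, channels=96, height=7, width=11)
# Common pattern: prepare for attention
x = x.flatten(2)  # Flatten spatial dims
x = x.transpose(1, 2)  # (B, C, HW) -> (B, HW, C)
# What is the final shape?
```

Input: (10, 96, 7, 11) -> after flatten(2): (10, 96, 77) -> Output: (10, 77, 96)

Answer: (10, 77, 96)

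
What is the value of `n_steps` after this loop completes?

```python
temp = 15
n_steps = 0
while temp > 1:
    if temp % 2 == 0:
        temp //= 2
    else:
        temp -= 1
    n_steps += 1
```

Steps to reduce 15 to 1
`n_steps` takes the values: 0 → 1 → 2 → 3 → 4 → 5 → 6

Answer: 6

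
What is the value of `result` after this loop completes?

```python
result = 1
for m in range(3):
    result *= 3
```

3^3 = 27
`result` takes the values: 1 → 3 → 9 → 27

Answer: 27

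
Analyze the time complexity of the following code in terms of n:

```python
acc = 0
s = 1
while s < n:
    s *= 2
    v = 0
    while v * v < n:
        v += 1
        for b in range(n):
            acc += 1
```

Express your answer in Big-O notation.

Each loop level contributes: log n × √n × n. Multiplying the contributions gives O(n√n log n).

Answer: O(n√n log n)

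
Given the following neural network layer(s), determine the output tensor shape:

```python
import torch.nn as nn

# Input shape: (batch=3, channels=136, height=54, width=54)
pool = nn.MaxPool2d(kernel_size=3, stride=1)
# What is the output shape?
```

Input: (3, 136, 54, 54) -> Output: (3, 136, 52, 52)

Answer: (3, 136, 52, 52)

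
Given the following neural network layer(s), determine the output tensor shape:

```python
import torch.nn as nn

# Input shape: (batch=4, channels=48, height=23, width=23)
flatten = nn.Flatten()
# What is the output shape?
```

Input: (4, 48, 23, 23) -> Output: (4, 25392)

Answer: (4, 25392)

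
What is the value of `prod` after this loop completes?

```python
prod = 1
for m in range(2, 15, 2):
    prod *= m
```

Product of even numbers 2 to 14
`prod` takes the values: 1 → 2 → 8 → 48 → 384 → 3840 → 46080 → 645120

Answer: 645120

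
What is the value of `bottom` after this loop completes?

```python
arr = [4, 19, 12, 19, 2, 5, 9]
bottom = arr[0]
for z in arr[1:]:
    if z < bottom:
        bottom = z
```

Minimum of [4, 19, 12, 19, 2, 5, 9]
`bottom` takes the values: 4 → 2

Answer: 2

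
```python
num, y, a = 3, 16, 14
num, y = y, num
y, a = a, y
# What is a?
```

Trace:
`num, y, a = 3, 16, 14` → num = 3; y = 16; a = 14
`num, y = y, num` → num = 16; y = 3
`y, a = a, y` → y = 14; a = 3
So a = 3

Answer: 3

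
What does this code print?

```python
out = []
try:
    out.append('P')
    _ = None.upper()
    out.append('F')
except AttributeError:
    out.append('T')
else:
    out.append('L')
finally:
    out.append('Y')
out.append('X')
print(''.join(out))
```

Execution trace: 'P' (try body) → 'T' (except AttributeError) → 'Y' (finally) → 'X' (after the try/except). Output: PTYX

Answer: PTYX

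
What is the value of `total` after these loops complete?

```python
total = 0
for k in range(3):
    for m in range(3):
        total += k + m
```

Sum of all k+m for k,m in 3x3
`total` takes the values: 0 → 1 → 3 → 4 → 6 → 9 → 11 → 14 → 18

Answer: 18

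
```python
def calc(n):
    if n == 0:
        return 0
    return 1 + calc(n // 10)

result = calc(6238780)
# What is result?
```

Count of digits of 6238780: 7

Answer: 7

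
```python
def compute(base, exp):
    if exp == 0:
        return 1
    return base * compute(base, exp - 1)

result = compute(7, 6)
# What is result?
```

compute(7, 6) = 7 * 7 * 7 * 7 * 7 * 7 = 117649

Answer: 117649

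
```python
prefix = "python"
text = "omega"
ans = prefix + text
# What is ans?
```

Trace:
`prefix = "python"` → prefix = 'python'
`text = "omega"` → text = 'omega'
`ans = prefix + text` → ans = 'pythonomega'
So ans = 'pythonomega'

Answer: 'pythonomega'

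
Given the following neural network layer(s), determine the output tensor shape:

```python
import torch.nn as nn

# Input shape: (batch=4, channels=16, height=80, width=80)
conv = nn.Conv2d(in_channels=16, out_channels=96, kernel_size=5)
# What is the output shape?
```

Input: (4, 16, 80, 80) -> Output: (4, 96, 76, 76)

Answer: (4, 96, 76, 76)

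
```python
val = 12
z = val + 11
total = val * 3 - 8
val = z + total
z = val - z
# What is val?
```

Trace:
`val = 12` → val = 12
`z = val + 11` → z = 23
`total = val * 3 - 8` → total = 28
`val = z + total` → val = 51
`z = val - z` → z = 28
So val = 51

Answer: 51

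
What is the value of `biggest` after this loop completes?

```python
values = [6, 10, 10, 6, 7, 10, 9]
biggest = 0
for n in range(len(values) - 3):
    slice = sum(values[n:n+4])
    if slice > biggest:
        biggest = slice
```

Max sum of 4-element window in [6, 10, 10, 6, 7, 10, 9]
`biggest` takes the values: 0 → 32 → 33

Answer: 33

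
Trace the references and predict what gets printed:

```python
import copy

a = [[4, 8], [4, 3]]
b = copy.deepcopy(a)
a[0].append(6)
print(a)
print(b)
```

Key concept: deep copy is fully independent.
Step by step:
`a = [[4, 8], [4, 3]]` → a = [[4, 8], [4, 3]]
`b = copy.deepcopy(a)` → b = [[4, 8], [4, 3]]
`a[0].append(6)` → a = [[4, 8, 6], [4, 3]]
`print(a)` → prints [[4, 8, 6], [4, 3]]
`print(b)` → prints [[4, 8], [4, 3]]

Answer:
[[4, 8, 6], [4, 3]]
[[4, 8], [4, 3]]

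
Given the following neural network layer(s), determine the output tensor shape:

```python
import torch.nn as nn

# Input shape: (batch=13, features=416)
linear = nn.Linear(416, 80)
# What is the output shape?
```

Input: (13, 416) -> Output: (13, 80)

Answer: (13, 80)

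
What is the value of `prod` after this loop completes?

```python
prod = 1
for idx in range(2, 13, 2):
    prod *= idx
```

Product of even numbers 2 to 12
`prod` takes the values: 1 → 2 → 8 → 48 → 384 → 3840 → 46080

Answer: 46080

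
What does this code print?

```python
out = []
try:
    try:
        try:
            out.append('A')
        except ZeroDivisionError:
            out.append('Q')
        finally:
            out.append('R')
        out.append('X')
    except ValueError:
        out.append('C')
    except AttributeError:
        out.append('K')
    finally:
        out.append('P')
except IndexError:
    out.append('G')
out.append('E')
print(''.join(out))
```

Execution trace: 'A' (inner try body, no exception) → 'R' (inner finally) → 'X' (try body, no exception) → 'P' (finally) → 'E' (after the try/except). Output: ARXPE

Answer: ARXPE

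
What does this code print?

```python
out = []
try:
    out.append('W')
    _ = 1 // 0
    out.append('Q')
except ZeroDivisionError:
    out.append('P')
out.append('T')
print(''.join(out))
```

Execution trace: 'W' (try body) → 'P' (except ZeroDivisionError) → 'T' (after the try/except). Output: WPT

Answer: WPT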